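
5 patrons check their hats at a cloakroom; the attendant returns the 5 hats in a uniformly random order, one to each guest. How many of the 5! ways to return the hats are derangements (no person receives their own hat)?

44

!5 is the nearest integer to 5!/e.
5! = 120, and 120/e ≈ 44.15, so !5 = 44.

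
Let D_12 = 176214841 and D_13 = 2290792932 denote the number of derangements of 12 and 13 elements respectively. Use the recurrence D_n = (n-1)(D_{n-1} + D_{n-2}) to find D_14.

32071101049

D_14 = (14-1)·(D_13 + D_12) = 13·(2290792932 + 176214841) = 13·2467007773 = 32071101049.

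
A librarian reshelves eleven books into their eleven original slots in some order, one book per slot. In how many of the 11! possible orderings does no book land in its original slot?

Recurrence: !11 = 11·!10 + (-1)^11.
!11 = 11·1334961 - 1 = 14684570

14684570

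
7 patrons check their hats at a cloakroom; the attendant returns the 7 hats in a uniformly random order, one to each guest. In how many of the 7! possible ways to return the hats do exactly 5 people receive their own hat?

21

Choose which 5 of the 7 are fixed: C(7,5) = 21.
The remaining 2 must be deranged: !2 = 1.
Total: 21 × 1 = 21.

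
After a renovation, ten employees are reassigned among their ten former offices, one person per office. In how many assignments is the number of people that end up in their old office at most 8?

3628799

Sum C(10,i)·!(10-i) for i = 0..8:
  i=0: C(10,0)·!10 = 1·1334961 = 1334961
  i=1: C(10,1)·!9 = 10·133496 = 1334960
  i=2: C(10,2)·!8 = 45·14833 = 667485
  i=3: C(10,3)·!7 = 120·1854 = 222480
  i=4: C(10,4)·!6 = 210·265 = 55650
  i=5: C(10,5)·!5 = 252·44 = 11088
  i=6: C(10,6)·!4 = 210·9 = 1890
  i=7: C(10,7)·!3 = 120·2 = 240
  i=8: C(10,8)·!2 = 45·1 = 45
Total = 3628799.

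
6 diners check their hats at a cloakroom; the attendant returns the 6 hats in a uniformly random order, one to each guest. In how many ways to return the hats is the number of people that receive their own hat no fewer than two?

191

# with exactly i fixed is C(6,i)·!(6-i); sum over i=2..6:
  i=2: C(6,2)·!4 = 15·9 = 135
  i=3: C(6,3)·!3 = 20·2 = 40
  i=4: C(6,4)·!2 = 15·1 = 15
  i=5: C(6,5)·!1 = 6·0 = 0
  i=6: C(6,6)·!0 = 1·1 = 1
Total = 191.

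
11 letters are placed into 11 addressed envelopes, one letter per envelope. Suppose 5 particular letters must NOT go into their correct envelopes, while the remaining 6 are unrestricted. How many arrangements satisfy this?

25022880

Inclusion-exclusion on the 5 forbidden self-matches:
Σ_{j=0}^{5} (-1)^j C(5,j)(11-j)!
= C(5,0)·11! - C(5,1)·10! + C(5,2)·9! - C(5,3)·8! + C(5,4)·7! - C(5,5)·6!
= 39916800 - 18144000 + 3628800 - 403200 + 25200 - 720
= 25022880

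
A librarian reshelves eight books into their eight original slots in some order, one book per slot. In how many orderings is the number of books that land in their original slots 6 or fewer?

40319

# with exactly i fixed is C(8,i)·!(8-i); sum over i=0..6:
  i=0: C(8,0)·!8 = 1·14833 = 14833
  i=1: C(8,1)·!7 = 8·1854 = 14832
  i=2: C(8,2)·!6 = 28·265 = 7420
  i=3: C(8,3)·!5 = 56·44 = 2464
  i=4: C(8,4)·!4 = 70·9 = 630
  i=5: C(8,5)·!3 = 56·2 = 112
  i=6: C(8,6)·!2 = 28·1 = 28
Total = 40319.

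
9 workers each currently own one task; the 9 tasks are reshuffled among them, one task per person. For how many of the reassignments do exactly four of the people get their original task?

5544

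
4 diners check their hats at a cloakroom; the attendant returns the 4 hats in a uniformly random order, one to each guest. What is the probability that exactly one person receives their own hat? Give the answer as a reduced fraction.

1/3

Favorable outcomes: C(4,1)·!3 = 4·2 = 8.
Total outcomes: 4! = 24.
Probability = 8/24 = 1/3.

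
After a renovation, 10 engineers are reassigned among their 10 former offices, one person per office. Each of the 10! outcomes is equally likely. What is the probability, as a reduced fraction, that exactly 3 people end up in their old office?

Favorable outcomes: C(10,3)·!7 = 120·1854 = 222480.
Total outcomes: 10! = 3628800.
Probability = 222480/3628800 = 103/1680.

103/1680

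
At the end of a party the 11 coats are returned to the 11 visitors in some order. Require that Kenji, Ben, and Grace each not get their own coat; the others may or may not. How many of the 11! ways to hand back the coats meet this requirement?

30078720

Let A_j be the event that the j-th constrained one is fixed. By inclusion-exclusion over the 3 events:
Σ_{j=0}^{3} (-1)^j C(3,j)(11-j)!
= C(3,0)·11! - C(3,1)·10! + C(3,2)·9! - C(3,3)·8!
= 39916800 - 10886400 + 1088640 - 40320
= 30078720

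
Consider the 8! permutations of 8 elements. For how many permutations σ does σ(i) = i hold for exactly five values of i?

112

Choose which 5 of the 8 are fixed: C(8,5) = 56.
The other 3 form a derangement: !3 = 2.
Total: 56 × 2 = 112.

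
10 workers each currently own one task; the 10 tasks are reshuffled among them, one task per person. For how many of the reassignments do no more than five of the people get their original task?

3626624

Sum C(10,i)·!(10-i) for i = 0..5:
  i=0: C(10,0)·!10 = 1·1334961 = 1334961
  i=1: C(10,1)·!9 = 10·133496 = 1334960
  i=2: C(10,2)·!8 = 45·14833 = 667485
  i=3: C(10,3)·!7 = 120·1854 = 222480
  i=4: C(10,4)·!6 = 210·265 = 55650
  i=5: C(10,5)·!5 = 252·44 = 11088
Total = 3626624.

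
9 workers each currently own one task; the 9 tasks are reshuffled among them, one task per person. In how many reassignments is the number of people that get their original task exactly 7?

36

Choose which 7 of the 9 are fixed: C(9,7) = 36.
The other 2 form a derangement: !2 = 1.
Total: 36 × 1 = 36.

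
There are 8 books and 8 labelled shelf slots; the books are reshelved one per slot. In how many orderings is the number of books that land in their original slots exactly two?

7420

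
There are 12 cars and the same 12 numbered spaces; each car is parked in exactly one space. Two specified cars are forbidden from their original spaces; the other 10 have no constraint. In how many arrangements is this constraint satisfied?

Let A_j be the event that the j-th constrained one is fixed. By inclusion-exclusion over the 2 events:
Σ_{j=0}^{2} (-1)^j C(2,j)(12-j)!
= C(2,0)·12! - C(2,1)·11! + C(2,2)·10!
= 479001600 - 79833600 + 3628800
= 402796800

402796800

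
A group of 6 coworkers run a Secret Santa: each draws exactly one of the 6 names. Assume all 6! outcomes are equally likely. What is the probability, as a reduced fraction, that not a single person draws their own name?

53/144

Favorable outcomes: !6 = 265.
Total outcomes: 6! = 720.
Probability = 265/720 = 53/144.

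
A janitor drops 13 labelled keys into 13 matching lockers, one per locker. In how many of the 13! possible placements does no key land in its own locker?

2290792932

Recurrence: !13 = 13·!12 + (-1)^13.
!13 = 13·176214841 - 1 = 2290792932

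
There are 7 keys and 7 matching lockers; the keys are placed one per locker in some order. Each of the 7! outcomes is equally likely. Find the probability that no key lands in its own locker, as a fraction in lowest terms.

103/280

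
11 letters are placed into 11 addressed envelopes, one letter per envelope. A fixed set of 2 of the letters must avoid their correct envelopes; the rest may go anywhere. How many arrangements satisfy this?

Let A_j be the event that the j-th constrained one is fixed. By inclusion-exclusion over the 2 events:
Σ_{j=0}^{2} (-1)^j C(2,j)(11-j)!
= C(2,0)·11! - C(2,1)·10! + C(2,2)·9!
= 39916800 - 7257600 + 362880
= 33022080

33022080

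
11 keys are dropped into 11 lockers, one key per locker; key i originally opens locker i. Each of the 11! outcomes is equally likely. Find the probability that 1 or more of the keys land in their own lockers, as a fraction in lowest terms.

Favorable outcomes: Σ_{i≥1} C(11,i)·!(11-i) = 11·1334961 + 55·133496 + 165·14833 + 330·1854 + 462·265 + 462·44 + 330·9 + 165·2 + 55·1 + 11·0 + 1·1 = 25232230.
Total outcomes: 11! = 39916800.
Probability = 25232230/39916800 = 2523223/3991680.

2523223/3991680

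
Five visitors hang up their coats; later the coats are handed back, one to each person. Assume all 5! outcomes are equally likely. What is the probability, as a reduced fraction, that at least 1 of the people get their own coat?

19/30

Favorable outcomes: Σ_{i≥1} C(5,i)·!(5-i) = 5·9 + 10·2 + 10·1 + 5·0 + 1·1 = 76.
Total outcomes: 5! = 120.
Probability = 76/120 = 19/30.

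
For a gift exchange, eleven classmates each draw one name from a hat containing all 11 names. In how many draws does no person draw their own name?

14684570

Use !n = n·!(n-1) + (-1)^n.
!11 = 11·1334961 - 1 = 14684570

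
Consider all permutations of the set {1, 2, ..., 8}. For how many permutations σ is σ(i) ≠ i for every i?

Recurrence: !8 = 8·!7 + (-1)^8.
!8 = 8·1854 + 1 = 14833

14833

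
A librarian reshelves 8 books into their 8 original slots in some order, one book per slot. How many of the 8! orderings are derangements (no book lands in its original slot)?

14833

!8 is the nearest integer to 8!/e.
8! = 40320, and 40320/e ≈ 14832.90, so !8 = 14833.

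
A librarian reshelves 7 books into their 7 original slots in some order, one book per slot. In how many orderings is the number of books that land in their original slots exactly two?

Choose which 2 of the 7 are fixed: C(7,2) = 21.
The remaining 5 must be deranged: !5 = 44.
Total: 21 × 44 = 924.

924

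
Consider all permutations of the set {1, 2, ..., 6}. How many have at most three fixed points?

704

# with exactly i fixed is C(6,i)·!(6-i); sum over i=0..3:
  i=0: C(6,0)·!6 = 1·265 = 265
  i=1: C(6,1)·!5 = 6·44 = 264
  i=2: C(6,2)·!4 = 15·9 = 135
  i=3: C(6,3)·!3 = 20·2 = 40
Total = 704.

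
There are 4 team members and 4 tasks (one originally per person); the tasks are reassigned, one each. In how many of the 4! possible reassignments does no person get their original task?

9

Recurrence: !4 = 4·!3 + (-1)^4.
!4 = 4·2 + 1 = 9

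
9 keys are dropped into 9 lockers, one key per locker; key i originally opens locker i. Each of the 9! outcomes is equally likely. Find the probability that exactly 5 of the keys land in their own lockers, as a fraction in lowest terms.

1/320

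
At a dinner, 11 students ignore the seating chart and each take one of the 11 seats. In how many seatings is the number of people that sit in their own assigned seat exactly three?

2447445

Pick the 3 fixed positions: C(11,3) = 165 ways.
The remaining 8 must be deranged: !8 = 14833.
Total: 165 × 14833 = 2447445.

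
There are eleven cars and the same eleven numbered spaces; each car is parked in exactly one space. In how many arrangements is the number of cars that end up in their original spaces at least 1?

25232230

Sum C(11,i)·!(11-i) for i = 1..11:
  i=1: C(11,1)·!10 = 11·1334961 = 14684571
  i=2: C(11,2)·!9 = 55·133496 = 7342280
  i=3: C(11,3)·!8 = 165·14833 = 2447445
  i=4: C(11,4)·!7 = 330·1854 = 611820
  i=5: C(11,5)·!6 = 462·265 = 122430
  i=6: C(11,6)·!5 = 462·44 = 20328
  i=7: C(11,7)·!4 = 330·9 = 2970
  i=8: C(11,8)·!3 = 165·2 = 330
  i=9: C(11,9)·!2 = 55·1 = 55
  i=10: C(11,10)·!1 = 11·0 = 0
  i=11: C(11,11)·!0 = 1·1 = 1
Total = 25232230.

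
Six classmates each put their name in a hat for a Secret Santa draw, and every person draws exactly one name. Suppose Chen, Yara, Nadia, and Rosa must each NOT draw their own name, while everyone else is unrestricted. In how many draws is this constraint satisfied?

362

Inclusion-exclusion on the 4 forbidden self-matches:
Σ_{j=0}^{4} (-1)^j C(4,j)(6-j)!
= C(4,0)·6! - C(4,1)·5! + C(4,2)·4! - C(4,3)·3! + C(4,4)·2!
= 720 - 480 + 144 - 24 + 2
= 362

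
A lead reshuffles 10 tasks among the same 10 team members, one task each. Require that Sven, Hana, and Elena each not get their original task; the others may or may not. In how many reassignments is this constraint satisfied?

2656080

Inclusion-exclusion on the 3 forbidden self-matches:
Σ_{j=0}^{3} (-1)^j C(3,j)(10-j)!
= C(3,0)·10! - C(3,1)·9! + C(3,2)·8! - C(3,3)·7!
= 3628800 - 1088640 + 120960 - 5040
= 2656080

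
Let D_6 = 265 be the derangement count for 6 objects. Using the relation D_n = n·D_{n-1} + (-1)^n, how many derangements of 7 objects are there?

1854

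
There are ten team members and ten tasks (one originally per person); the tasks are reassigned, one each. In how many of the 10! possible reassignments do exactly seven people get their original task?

Pick the 7 fixed positions: C(10,7) = 120 ways.
The other 3 form a derangement: !3 = 2.
Total: 120 × 2 = 240.

240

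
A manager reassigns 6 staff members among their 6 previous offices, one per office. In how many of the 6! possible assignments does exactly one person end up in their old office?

264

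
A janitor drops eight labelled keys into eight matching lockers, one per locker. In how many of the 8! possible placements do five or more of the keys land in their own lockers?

141

Sum C(8,i)·!(8-i) for i = 5..8:
  i=5: C(8,5)·!3 = 56·2 = 112
  i=6: C(8,6)·!2 = 28·1 = 28
  i=7: C(8,7)·!1 = 8·0 = 0
  i=8: C(8,8)·!0 = 1·1 = 1
Total = 141.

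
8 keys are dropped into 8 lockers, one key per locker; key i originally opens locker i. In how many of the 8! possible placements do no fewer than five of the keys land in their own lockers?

Sum C(8,i)·!(8-i) for i = 5..8:
  i=5: C(8,5)·!3 = 56·2 = 112
  i=6: C(8,6)·!2 = 28·1 = 28
  i=7: C(8,7)·!1 = 8·0 = 0
  i=8: C(8,8)·!0 = 1·1 = 1
Total = 141.

141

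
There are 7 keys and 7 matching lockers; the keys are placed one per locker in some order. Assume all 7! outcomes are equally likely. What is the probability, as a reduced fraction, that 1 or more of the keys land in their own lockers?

Favorable outcomes: Σ_{i≥1} C(7,i)·!(7-i) = 7·265 + 21·44 + 35·9 + 35·2 + 21·1 + 7·0 + 1·1 = 3186.
Total outcomes: 7! = 5040.
Probability = 3186/5040 = 177/280.

177/280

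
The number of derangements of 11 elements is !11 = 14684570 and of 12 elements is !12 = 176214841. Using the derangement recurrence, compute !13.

2290792932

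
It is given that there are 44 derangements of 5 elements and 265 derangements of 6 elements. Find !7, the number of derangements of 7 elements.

!7 = (7-1)·(!6 + !5) = 6·(265 + 44) = 6·309 = 1854.

1854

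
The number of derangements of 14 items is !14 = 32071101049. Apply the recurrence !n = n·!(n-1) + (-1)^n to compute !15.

481066515734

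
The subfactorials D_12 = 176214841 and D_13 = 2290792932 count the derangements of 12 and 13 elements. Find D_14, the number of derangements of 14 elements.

D_14 = (14-1)·(D_13 + D_12) = 13·(2290792932 + 176214841) = 13·2467007773 = 32071101049.

32071101049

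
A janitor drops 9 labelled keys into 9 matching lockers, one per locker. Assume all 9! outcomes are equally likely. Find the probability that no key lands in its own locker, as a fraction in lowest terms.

Favorable outcomes: !9 = 133496.
Total outcomes: 9! = 362880.
Probability = 133496/362880 = 16687/45360.

16687/45360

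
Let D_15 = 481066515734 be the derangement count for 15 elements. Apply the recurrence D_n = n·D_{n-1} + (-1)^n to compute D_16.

7697064251745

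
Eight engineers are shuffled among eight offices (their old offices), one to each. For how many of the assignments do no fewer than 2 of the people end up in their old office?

Sum C(8,i)·!(8-i) for i = 2..8:
  i=2: C(8,2)·!6 = 28·265 = 7420
  i=3: C(8,3)·!5 = 56·44 = 2464
  i=4: C(8,4)·!4 = 70·9 = 630
  i=5: C(8,5)·!3 = 56·2 = 112
  i=6: C(8,6)·!2 = 28·1 = 28
  i=7: C(8,7)·!1 = 8·0 = 0
  i=8: C(8,8)·!0 = 1·1 = 1
Total = 10655.

10655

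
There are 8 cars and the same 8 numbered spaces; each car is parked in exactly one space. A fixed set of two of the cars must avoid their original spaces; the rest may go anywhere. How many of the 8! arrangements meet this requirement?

Let A_j be the event that the j-th constrained one is fixed. By inclusion-exclusion over the 2 events:
Σ_{j=0}^{2} (-1)^j C(2,j)(8-j)!
= C(2,0)·8! - C(2,1)·7! + C(2,2)·6!
= 40320 - 10080 + 720
= 30960

30960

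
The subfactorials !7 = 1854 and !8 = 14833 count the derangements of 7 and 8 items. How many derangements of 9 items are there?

133496

!9 = (9-1)·(!8 + !7) = 8·(14833 + 1854) = 8·16687 = 133496.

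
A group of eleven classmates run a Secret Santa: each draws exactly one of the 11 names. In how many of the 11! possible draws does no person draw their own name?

The subfactorial !11 = [11!/e] (nearest integer).
11! = 39916800, and 39916800/e ≈ 14684570.08, so !11 = 14684570.

14684570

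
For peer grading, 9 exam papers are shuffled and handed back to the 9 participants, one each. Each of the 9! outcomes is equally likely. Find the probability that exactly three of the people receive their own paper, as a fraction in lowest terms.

Favorable outcomes: C(9,3)·!6 = 84·265 = 22260.
Total outcomes: 9! = 362880.
Probability = 22260/362880 = 53/864.

53/864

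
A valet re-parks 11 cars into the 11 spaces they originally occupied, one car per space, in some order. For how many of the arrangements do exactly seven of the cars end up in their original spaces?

Pick the 7 fixed positions: C(11,7) = 330 ways.
The remaining 4 must be deranged: !4 = 9.
Total: 330 × 9 = 2970.

2970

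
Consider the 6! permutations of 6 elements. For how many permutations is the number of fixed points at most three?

704

Sum C(6,i)·!(6-i) for i = 0..3:
  i=0: C(6,0)·!6 = 1·265 = 265
  i=1: C(6,1)·!5 = 6·44 = 264
  i=2: C(6,2)·!4 = 15·9 = 135
  i=3: C(6,3)·!3 = 20·2 = 40
Total = 704.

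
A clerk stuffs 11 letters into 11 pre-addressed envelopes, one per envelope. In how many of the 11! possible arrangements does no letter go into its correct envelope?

14684570

Recurrence: !11 = 10·(!10 + !9).
!11 = 10·(1334961 + 133496) = 10·1468457 = 14684570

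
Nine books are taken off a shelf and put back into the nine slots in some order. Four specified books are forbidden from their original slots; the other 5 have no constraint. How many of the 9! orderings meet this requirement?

229080

Inclusion-exclusion on the 4 forbidden self-matches:
Σ_{j=0}^{4} (-1)^j C(4,j)(9-j)!
= C(4,0)·9! - C(4,1)·8! + C(4,2)·7! - C(4,3)·6! + C(4,4)·5!
= 362880 - 161280 + 30240 - 2880 + 120
= 229080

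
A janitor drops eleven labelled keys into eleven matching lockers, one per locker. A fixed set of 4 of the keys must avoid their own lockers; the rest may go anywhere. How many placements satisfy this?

27422640

Inclusion-exclusion on the 4 forbidden self-matches:
Σ_{j=0}^{4} (-1)^j C(4,j)(11-j)!
= C(4,0)·11! - C(4,1)·10! + C(4,2)·9! - C(4,3)·8! + C(4,4)·7!
= 39916800 - 14515200 + 2177280 - 161280 + 5040
= 27422640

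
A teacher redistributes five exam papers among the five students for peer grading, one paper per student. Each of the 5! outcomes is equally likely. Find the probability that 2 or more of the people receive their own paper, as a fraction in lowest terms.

Favorable outcomes: Σ_{i≥2} C(5,i)·!(5-i) = 10·2 + 10·1 + 5·0 + 1·1 = 31.
Total outcomes: 5! = 120.
Probability = 31/120 = 31/120.

31/120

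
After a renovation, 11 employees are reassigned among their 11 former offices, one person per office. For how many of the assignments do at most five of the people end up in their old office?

39893116

# with exactly i fixed is C(11,i)·!(11-i); sum over i=0..5:
  i=0: C(11,0)·!11 = 1·14684570 = 14684570
  i=1: C(11,1)·!10 = 11·1334961 = 14684571
  i=2: C(11,2)·!9 = 55·133496 = 7342280
  i=3: C(11,3)·!8 = 165·14833 = 2447445
  i=4: C(11,4)·!7 = 330·1854 = 611820
  i=5: C(11,5)·!6 = 462·265 = 122430
Total = 39893116.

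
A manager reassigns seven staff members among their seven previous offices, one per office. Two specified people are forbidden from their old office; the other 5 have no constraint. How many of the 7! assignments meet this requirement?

Let A_j be the event that the j-th constrained one is fixed. By inclusion-exclusion over the 2 events:
Σ_{j=0}^{2} (-1)^j C(2,j)(7-j)!
= C(2,0)·7! - C(2,1)·6! + C(2,2)·5!
= 5040 - 1440 + 120
= 3720

3720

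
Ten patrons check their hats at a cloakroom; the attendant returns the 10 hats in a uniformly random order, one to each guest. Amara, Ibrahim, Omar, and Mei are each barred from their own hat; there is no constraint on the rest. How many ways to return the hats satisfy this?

Inclusion-exclusion on the 4 forbidden self-matches:
Σ_{j=0}^{4} (-1)^j C(4,j)(10-j)!
= C(4,0)·10! - C(4,1)·9! + C(4,2)·8! - C(4,3)·7! + C(4,4)·6!
= 3628800 - 1451520 + 241920 - 20160 + 720
= 2399760

2399760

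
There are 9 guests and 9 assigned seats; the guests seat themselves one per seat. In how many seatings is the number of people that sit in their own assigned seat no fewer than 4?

6883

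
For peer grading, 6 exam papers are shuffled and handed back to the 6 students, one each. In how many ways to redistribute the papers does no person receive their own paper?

The number of derangements of 6 is !6 = Σ_{k=0}^{6} (-1)^k·6!/k!
= 6! - 6!/1! + 6!/2! - 6!/3! + 6!/4! - 6!/5! + 6!/6!
= 720 - 720 + 360 - 120 + 30 - 6 + 1
= 265

265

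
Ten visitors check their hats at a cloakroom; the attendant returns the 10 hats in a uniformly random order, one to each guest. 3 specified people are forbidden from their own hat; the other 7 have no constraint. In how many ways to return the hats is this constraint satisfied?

Inclusion-exclusion on the 3 forbidden self-matches:
Σ_{j=0}^{3} (-1)^j C(3,j)(10-j)!
= C(3,0)·10! - C(3,1)·9! + C(3,2)·8! - C(3,3)·7!
= 3628800 - 1088640 + 120960 - 5040
= 2656080

2656080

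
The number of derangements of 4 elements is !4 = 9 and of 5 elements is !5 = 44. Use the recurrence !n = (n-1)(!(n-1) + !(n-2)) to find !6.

!6 = (6-1)·(!5 + !4) = 5·(44 + 9) = 5·53 = 265.

265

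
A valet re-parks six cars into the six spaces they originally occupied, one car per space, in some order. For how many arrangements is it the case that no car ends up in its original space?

265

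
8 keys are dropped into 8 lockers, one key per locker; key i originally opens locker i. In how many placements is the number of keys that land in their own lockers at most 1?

29665

Sum C(8,i)·!(8-i) for i = 0..1:
  i=0: C(8,0)·!8 = 1·14833 = 14833
  i=1: C(8,1)·!7 = 8·1854 = 14832
Total = 29665.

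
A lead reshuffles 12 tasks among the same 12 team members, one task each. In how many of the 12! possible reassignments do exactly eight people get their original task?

Choose which 8 of the 12 are fixed: C(12,8) = 495.
The remaining 4 must be deranged: !4 = 9.
Total: 495 × 9 = 4455.

4455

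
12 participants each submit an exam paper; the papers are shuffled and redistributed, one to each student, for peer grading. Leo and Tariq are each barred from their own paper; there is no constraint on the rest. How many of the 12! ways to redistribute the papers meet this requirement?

Inclusion-exclusion on the 2 forbidden self-matches:
Σ_{j=0}^{2} (-1)^j C(2,j)(12-j)!
= C(2,0)·12! - C(2,1)·11! + C(2,2)·10!
= 479001600 - 79833600 + 3628800
= 402796800

402796800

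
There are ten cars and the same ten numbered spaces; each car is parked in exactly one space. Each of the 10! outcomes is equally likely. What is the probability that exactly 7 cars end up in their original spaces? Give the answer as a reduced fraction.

1/15120

Favorable outcomes: C(10,7)·!3 = 120·2 = 240.
Total outcomes: 10! = 3628800.
Probability = 240/3628800 = 1/15120.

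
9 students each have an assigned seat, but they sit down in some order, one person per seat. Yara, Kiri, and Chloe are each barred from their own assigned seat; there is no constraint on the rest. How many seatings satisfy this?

Let A_j be the event that the j-th constrained one is fixed. By inclusion-exclusion over the 3 events:
Σ_{j=0}^{3} (-1)^j C(3,j)(9-j)!
= C(3,0)·9! - C(3,1)·8! + C(3,2)·7! - C(3,3)·6!
= 362880 - 120960 + 15120 - 720
= 256320

256320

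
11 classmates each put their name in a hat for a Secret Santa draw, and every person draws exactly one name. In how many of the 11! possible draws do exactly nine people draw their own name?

55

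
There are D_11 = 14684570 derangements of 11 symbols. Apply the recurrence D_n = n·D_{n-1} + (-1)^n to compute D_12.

D_12 = 12·14684570 + 1 = 176214841.

176214841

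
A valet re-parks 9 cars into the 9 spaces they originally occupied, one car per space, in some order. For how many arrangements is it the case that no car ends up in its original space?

133496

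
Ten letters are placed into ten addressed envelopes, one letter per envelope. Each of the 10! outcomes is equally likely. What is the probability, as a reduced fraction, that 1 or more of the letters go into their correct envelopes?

28319/44800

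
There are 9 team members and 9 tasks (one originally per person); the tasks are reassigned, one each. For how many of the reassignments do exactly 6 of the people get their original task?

Pick the 6 fixed positions: C(9,6) = 84 ways.
The other 3 form a derangement: !3 = 2.
Total: 84 × 2 = 168.

168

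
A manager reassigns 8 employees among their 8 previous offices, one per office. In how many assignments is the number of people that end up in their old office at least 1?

25487

Sum C(8,i)·!(8-i) for i = 1..8:
  i=1: C(8,1)·!7 = 8·1854 = 14832
  i=2: C(8,2)·!6 = 28·265 = 7420
  i=3: C(8,3)·!5 = 56·44 = 2464
  i=4: C(8,4)·!4 = 70·9 = 630
  i=5: C(8,5)·!3 = 56·2 = 112
  i=6: C(8,6)·!2 = 28·1 = 28
  i=7: C(8,7)·!1 = 8·0 = 0
  i=8: C(8,8)·!0 = 1·1 = 1
Total = 25487.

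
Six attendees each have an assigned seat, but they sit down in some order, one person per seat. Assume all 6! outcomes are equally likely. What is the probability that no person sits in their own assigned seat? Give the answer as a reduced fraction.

53/144

Favorable outcomes: !6 = 265.
Total outcomes: 6! = 720.
Probability = 265/720 = 53/144.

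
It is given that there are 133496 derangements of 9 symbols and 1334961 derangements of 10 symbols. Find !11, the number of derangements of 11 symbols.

14684570

!11 = (11-1)·(!10 + !9) = 10·(1334961 + 133496) = 10·1468457 = 14684570.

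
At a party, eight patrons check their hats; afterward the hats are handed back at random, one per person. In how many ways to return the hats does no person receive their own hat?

14833

The number of derangements of 8 is !8 = Σ_{k=0}^{8} (-1)^k·8!/k!
= 8! - 8!/1! + 8!/2! - 8!/3! + 8!/4! - 8!/5! + 8!/6! - 8!/7! + 8!/8!
= 40320 - 40320 + 20160 - 6720 + 1680 - 336 + 56 - 8 + 1
= 14833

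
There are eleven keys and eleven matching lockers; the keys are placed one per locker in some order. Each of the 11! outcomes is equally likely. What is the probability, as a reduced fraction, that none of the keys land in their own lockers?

1468457/3991680

Favorable outcomes: !11 = 14684570.
Total outcomes: 11! = 39916800.
Probability = 14684570/39916800 = 1468457/3991680.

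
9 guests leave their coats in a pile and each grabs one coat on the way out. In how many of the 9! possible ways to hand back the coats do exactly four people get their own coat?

5544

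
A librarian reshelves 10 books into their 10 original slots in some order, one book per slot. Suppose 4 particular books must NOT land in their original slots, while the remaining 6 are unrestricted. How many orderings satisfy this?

Let A_j be the event that the j-th constrained one is fixed. By inclusion-exclusion over the 4 events:
Σ_{j=0}^{4} (-1)^j C(4,j)(10-j)!
= C(4,0)·10! - C(4,1)·9! + C(4,2)·8! - C(4,3)·7! + C(4,4)·6!
= 3628800 - 1451520 + 241920 - 20160 + 720
= 2399760

2399760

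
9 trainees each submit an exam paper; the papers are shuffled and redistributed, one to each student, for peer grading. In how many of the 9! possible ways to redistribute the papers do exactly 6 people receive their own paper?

Pick the 6 fixed positions: C(9,6) = 84 ways.
The other 3 form a derangement: !3 = 2.
Total: 84 × 2 = 168.

168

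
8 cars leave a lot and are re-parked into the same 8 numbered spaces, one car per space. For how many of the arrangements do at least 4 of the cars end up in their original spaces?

771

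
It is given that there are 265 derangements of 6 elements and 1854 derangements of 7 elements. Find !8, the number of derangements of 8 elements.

!8 = (8-1)·(!7 + !6) = 7·(1854 + 265) = 7·2119 = 14833.

14833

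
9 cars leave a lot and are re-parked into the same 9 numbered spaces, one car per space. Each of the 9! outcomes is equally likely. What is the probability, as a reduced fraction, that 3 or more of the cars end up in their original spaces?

29143/362880

Favorable outcomes: Σ_{i≥3} C(9,i)·!(9-i) = 84·265 + 126·44 + 126·9 + 84·2 + 36·1 + 9·0 + 1·1 = 29143.
Total outcomes: 9! = 362880.
Probability = 29143/362880 = 29143/362880.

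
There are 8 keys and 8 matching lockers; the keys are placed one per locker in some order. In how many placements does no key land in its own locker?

14833

Recurrence: !8 = 7·(!7 + !6).
!8 = 7·(1854 + 265) = 7·2119 = 14833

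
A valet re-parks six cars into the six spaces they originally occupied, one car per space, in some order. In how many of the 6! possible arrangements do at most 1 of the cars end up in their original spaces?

529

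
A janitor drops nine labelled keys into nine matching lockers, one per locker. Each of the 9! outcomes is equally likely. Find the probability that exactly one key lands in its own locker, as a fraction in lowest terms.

2119/5760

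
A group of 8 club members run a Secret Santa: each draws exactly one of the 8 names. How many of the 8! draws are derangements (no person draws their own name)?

!8 is the nearest integer to 8!/e.
8! = 40320, and 40320/e ≈ 14832.90, so !8 = 14833.

14833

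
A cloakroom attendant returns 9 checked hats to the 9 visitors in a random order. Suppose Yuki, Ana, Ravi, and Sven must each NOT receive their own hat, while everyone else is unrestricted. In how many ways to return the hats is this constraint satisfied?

229080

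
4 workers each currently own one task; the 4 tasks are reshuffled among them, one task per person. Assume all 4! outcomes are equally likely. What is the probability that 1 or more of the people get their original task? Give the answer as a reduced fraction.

5/8

Favorable outcomes: Σ_{i≥1} C(4,i)·!(4-i) = 4·2 + 6·1 + 4·0 + 1·1 = 15.
Total outcomes: 4! = 24.
Probability = 15/24 = 5/8.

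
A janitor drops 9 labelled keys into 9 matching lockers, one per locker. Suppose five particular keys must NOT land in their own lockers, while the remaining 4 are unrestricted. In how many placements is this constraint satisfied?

Let A_j be the event that the j-th constrained one is fixed. By inclusion-exclusion over the 5 events:
Σ_{j=0}^{5} (-1)^j C(5,j)(9-j)!
= C(5,0)·9! - C(5,1)·8! + C(5,2)·7! - C(5,3)·6! + C(5,4)·5! - C(5,5)·4!
= 362880 - 201600 + 50400 - 7200 + 600 - 24
= 205056

205056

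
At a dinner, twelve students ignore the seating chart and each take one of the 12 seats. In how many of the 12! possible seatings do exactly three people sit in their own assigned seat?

29369120

Choose which 3 of the 12 are fixed: C(12,3) = 220.
The remaining 9 must be deranged: !9 = 133496.
Total: 220 × 133496 = 29369120.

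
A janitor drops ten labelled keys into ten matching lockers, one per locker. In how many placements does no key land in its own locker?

1334961

Recurrence: !10 = 10·!9 + (-1)^10.
!10 = 10·133496 + 1 = 1334961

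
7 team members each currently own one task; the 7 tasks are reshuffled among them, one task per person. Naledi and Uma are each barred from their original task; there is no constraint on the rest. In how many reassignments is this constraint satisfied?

3720

Inclusion-exclusion on the 2 forbidden self-matches:
Σ_{j=0}^{2} (-1)^j C(2,j)(7-j)!
= C(2,0)·7! - C(2,1)·6! + C(2,2)·5!
= 5040 - 1440 + 120
= 3720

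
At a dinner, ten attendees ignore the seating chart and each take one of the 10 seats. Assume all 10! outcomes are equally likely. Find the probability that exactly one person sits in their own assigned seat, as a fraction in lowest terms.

16687/45360

Favorable outcomes: C(10,1)·!9 = 10·133496 = 1334960.
Total outcomes: 10! = 3628800.
Probability = 1334960/3628800 = 16687/45360.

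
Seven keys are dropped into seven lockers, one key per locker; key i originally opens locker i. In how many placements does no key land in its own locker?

1854

!7 = 7! · Σ_{k=0}^{7} (-1)^k/k!
= 7! - 7!/1! + 7!/2! - 7!/3! + 7!/4! - 7!/5! + 7!/6! - 7!/7!
= 5040 - 5040 + 2520 - 840 + 210 - 42 + 7 - 1
= 1854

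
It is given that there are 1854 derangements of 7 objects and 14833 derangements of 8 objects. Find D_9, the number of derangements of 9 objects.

D_9 = (9-1)·(D_8 + D_7) = 8·(14833 + 1854) = 8·16687 = 133496.

133496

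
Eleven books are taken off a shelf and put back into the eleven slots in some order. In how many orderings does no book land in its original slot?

14684570

By inclusion-exclusion, !11 = Σ (-1)^k · 11!/k! for k=0..11
= 11! - 11!/1! + 11!/2! - 11!/3! + 11!/4! - 11!/5! + 11!/6! - 11!/7! + 11!/8! - 11!/9! + 11!/10! - 11!/11!
= 39916800 - 39916800 + 19958400 - 6652800 + 1663200 - 332640 + 55440 - 7920 + 990 - 110 + 11 - 1
= 14684570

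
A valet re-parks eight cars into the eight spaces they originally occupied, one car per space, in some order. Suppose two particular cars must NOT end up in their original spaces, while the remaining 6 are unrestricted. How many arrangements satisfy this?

30960

Let A_j be the event that the j-th constrained one is fixed. By inclusion-exclusion over the 2 events:
Σ_{j=0}^{2} (-1)^j C(2,j)(8-j)!
= C(2,0)·8! - C(2,1)·7! + C(2,2)·6!
= 40320 - 10080 + 720
= 30960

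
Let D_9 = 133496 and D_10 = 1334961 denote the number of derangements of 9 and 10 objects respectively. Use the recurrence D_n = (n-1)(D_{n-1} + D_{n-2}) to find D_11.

14684570

D_11 = (11-1)·(D_10 + D_9) = 10·(1334961 + 133496) = 10·1468457 = 14684570.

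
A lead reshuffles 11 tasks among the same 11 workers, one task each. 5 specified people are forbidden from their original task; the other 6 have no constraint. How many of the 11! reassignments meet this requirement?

25022880

Inclusion-exclusion on the 5 forbidden self-matches:
Σ_{j=0}^{5} (-1)^j C(5,j)(11-j)!
= C(5,0)·11! - C(5,1)·10! + C(5,2)·9! - C(5,3)·8! + C(5,4)·7! - C(5,5)·6!
= 39916800 - 18144000 + 3628800 - 403200 + 25200 - 720
= 25022880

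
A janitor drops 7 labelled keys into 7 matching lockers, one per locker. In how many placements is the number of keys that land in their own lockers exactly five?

21

Pick the 5 fixed positions: C(7,5) = 21 ways.
The other 2 form a derangement: !2 = 1.
Total: 21 × 1 = 21.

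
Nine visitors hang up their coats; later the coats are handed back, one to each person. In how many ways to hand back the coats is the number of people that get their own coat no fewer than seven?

37

Sum C(9,i)·!(9-i) for i = 7..9:
  i=7: C(9,7)·!2 = 36·1 = 36
  i=8: C(9,8)·!1 = 9·0 = 0
  i=9: C(9,9)·!0 = 1·1 = 1
Total = 37.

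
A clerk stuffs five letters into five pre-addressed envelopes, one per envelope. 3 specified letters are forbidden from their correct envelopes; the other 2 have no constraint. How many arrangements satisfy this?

64

Let A_j be the event that the j-th constrained one is fixed. By inclusion-exclusion over the 3 events:
Σ_{j=0}^{3} (-1)^j C(3,j)(5-j)!
= C(3,0)·5! - C(3,1)·4! + C(3,2)·3! - C(3,3)·2!
= 120 - 72 + 18 - 2
= 64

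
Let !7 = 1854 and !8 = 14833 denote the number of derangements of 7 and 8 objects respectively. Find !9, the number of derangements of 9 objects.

133496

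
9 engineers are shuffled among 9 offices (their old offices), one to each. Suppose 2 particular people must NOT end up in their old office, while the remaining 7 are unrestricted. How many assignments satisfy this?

287280

Inclusion-exclusion on the 2 forbidden self-matches:
Σ_{j=0}^{2} (-1)^j C(2,j)(9-j)!
= C(2,0)·9! - C(2,1)·8! + C(2,2)·7!
= 362880 - 80640 + 5040
= 287280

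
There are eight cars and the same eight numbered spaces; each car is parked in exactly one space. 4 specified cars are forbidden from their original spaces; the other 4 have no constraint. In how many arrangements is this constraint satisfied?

24024

Inclusion-exclusion on the 4 forbidden self-matches:
Σ_{j=0}^{4} (-1)^j C(4,j)(8-j)!
= C(4,0)·8! - C(4,1)·7! + C(4,2)·6! - C(4,3)·5! + C(4,4)·4!
= 40320 - 20160 + 4320 - 480 + 24
= 24024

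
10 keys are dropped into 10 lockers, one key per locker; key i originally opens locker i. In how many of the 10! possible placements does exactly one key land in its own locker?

Pick the single fixed position: C(10,1) = 10 ways.
The remaining 9 must be deranged: !9 = 133496.
Total: 10 × 133496 = 1334960.

1334960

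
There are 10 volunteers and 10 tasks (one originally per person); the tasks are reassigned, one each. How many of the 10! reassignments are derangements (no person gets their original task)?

1334961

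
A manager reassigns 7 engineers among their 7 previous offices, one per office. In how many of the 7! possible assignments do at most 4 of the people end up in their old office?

Sum C(7,i)·!(7-i) for i = 0..4:
  i=0: C(7,0)·!7 = 1·1854 = 1854
  i=1: C(7,1)·!6 = 7·265 = 1855
  i=2: C(7,2)·!5 = 21·44 = 924
  i=3: C(7,3)·!4 = 35·9 = 315
  i=4: C(7,4)·!3 = 35·2 = 70
Total = 5018.

5018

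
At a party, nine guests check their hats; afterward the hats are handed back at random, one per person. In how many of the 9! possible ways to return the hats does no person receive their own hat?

Use !n = (n-1)(!(n-1) + !(n-2)).
!9 = 8·(14833 + 1854) = 8·16687 = 133496

133496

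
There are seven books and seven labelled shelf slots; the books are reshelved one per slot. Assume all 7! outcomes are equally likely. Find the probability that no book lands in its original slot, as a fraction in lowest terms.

Favorable outcomes: !7 = 1854.
Total outcomes: 7! = 5040.
Probability = 1854/5040 = 103/280.

103/280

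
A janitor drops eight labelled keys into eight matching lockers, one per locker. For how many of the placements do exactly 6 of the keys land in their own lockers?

28

Choose which 6 of the 8 are fixed: C(8,6) = 28.
The other 2 form a derangement: !2 = 1.
Total: 28 × 1 = 28.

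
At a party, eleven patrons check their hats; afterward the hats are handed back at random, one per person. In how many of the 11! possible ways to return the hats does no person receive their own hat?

14684570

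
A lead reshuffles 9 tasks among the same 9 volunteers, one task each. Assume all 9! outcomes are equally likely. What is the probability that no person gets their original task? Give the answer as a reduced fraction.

Favorable outcomes: !9 = 133496.
Total outcomes: 9! = 362880.
Probability = 133496/362880 = 16687/45360.

16687/45360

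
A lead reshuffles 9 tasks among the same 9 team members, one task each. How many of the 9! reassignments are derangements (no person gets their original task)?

By inclusion-exclusion, !9 = Σ (-1)^k · 9!/k! for k=0..9
= 9! - 9!/1! + 9!/2! - 9!/3! + 9!/4! - 9!/5! + 9!/6! - 9!/7! + 9!/8! - 9!/9!
= 362880 - 362880 + 181440 - 60480 + 15120 - 3024 + 504 - 72 + 9 - 1
= 133496

133496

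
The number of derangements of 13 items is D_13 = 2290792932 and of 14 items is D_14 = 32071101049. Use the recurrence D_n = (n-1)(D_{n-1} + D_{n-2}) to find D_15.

D_15 = (15-1)·(D_14 + D_13) = 14·(32071101049 + 2290792932) = 14·34361893981 = 481066515734.

481066515734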